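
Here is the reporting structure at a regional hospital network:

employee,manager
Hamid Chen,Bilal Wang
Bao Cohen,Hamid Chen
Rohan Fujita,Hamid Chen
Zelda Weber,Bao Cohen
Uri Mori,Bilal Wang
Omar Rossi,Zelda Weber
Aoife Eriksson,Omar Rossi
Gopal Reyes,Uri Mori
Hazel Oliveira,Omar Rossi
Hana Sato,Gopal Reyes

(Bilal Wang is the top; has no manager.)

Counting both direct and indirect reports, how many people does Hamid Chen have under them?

6

Hamid Chen directly manages Bao Cohen, Rohan Fujita. Under Bao Cohen: Zelda Weber, Omar Rossi, Hazel Oliveira, Aoife Eriksson (4). Rohan Fujita has no reports. So Hamid Chen's organization is 2 direct reports plus everyone under them: 5 + 1 = 6.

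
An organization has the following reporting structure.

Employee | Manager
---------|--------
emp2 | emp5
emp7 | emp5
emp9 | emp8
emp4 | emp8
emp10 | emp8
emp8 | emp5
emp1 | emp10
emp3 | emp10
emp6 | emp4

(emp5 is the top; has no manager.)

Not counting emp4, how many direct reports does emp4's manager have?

2

emp4 reports to emp8. emp8's other direct reports are emp10, emp9 — 2 peers.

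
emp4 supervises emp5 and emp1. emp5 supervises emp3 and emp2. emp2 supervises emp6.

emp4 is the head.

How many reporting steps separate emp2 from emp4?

Chain from emp2 up to emp4: emp2 → emp5 → emp4. That is 2 steps up, so emp2 is 2 levels below emp4.

2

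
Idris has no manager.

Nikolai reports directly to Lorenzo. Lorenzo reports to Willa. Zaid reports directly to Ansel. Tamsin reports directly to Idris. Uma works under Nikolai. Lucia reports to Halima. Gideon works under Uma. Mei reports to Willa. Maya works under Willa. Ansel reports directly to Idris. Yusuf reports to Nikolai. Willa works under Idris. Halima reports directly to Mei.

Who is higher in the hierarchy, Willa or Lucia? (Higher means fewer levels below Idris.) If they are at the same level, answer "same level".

Willa is 1 level below Idris; Lucia is 4. Willa is higher.

Willa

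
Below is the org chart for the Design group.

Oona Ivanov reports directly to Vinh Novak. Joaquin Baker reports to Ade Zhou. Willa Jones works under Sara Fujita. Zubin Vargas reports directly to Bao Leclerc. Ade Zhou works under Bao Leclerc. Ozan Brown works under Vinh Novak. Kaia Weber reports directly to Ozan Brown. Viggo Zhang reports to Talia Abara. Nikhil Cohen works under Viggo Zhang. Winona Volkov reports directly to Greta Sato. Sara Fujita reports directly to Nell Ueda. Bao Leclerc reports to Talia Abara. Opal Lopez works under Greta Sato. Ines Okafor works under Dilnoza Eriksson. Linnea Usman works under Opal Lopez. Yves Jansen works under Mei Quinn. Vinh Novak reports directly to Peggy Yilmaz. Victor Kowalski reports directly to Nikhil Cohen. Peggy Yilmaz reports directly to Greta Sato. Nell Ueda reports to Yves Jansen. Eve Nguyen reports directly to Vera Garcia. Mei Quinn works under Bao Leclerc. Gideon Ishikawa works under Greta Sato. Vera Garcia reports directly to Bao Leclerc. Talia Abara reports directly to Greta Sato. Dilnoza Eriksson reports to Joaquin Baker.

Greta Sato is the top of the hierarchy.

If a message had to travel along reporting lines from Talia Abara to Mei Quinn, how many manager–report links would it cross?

Mei Quinn is in Talia Abara's organization: the chain from Mei Quinn up to Talia Abara is Mei Quinn → Bao Leclerc → Talia Abara, which is 2 links.

2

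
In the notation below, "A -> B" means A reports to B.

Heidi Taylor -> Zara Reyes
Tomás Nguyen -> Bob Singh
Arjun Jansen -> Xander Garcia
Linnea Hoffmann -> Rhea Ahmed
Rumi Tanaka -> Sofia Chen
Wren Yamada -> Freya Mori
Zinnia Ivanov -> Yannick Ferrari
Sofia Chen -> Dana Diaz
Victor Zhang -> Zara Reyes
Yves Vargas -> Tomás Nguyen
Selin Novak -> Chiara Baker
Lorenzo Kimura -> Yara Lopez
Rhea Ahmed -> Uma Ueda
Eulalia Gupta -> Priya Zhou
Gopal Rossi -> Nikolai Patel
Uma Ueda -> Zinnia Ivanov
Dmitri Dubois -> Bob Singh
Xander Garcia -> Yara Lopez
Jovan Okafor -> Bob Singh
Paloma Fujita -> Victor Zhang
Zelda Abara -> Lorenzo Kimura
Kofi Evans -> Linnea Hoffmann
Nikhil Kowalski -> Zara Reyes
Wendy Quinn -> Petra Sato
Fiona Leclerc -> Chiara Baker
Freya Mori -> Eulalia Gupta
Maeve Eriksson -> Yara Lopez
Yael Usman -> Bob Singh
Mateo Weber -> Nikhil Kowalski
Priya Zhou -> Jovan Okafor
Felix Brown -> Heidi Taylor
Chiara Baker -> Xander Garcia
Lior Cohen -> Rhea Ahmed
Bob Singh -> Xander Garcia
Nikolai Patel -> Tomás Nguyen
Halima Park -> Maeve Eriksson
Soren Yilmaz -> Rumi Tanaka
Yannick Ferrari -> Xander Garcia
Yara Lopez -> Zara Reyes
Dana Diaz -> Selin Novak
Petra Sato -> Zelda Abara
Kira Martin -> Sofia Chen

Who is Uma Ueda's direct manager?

Zinnia Ivanov

Uma Ueda reports directly to Zinnia Ivanov.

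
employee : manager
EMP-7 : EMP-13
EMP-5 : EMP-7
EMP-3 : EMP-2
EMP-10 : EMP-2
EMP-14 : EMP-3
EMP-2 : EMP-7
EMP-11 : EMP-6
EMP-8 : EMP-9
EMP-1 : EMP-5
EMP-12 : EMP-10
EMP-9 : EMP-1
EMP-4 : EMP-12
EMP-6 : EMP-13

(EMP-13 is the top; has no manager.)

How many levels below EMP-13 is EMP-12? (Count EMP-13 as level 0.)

Chain from EMP-12 up to EMP-13: EMP-12 → EMP-10 → EMP-2 → EMP-7 → EMP-13. That is 4 steps up, so EMP-12 is 4 levels below EMP-13.

4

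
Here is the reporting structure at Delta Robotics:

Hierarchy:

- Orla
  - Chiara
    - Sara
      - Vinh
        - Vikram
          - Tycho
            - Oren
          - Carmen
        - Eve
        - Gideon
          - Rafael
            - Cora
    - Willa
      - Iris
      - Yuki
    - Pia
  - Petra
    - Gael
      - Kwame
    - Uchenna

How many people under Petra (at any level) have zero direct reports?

2

The people in Petra's organization with no one reporting to them are Uchenna, Kwame. That is 2.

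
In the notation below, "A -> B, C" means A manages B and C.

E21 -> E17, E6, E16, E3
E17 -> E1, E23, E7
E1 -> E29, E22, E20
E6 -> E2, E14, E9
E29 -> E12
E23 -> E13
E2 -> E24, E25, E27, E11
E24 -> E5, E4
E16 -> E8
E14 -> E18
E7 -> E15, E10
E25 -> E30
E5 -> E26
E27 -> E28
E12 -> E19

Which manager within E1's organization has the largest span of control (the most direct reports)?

E1

Direct-report counts within E1's organization: E1 has 3; E29 has 1; E12 has 1. The largest is 3, held by E1.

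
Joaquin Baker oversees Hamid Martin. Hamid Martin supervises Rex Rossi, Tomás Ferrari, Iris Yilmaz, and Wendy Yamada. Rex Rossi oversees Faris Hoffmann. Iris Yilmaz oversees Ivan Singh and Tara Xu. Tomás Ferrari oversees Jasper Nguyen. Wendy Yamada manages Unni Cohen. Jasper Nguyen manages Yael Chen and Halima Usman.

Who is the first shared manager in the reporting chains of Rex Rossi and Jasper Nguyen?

Rex Rossi's chain of managers is Hamid Martin, Joaquin Baker. Jasper Nguyen's chain of managers is Tomás Ferrari, Hamid Martin, Joaquin Baker. The first manager that appears in both chains is Hamid Martin.

Hamid Martin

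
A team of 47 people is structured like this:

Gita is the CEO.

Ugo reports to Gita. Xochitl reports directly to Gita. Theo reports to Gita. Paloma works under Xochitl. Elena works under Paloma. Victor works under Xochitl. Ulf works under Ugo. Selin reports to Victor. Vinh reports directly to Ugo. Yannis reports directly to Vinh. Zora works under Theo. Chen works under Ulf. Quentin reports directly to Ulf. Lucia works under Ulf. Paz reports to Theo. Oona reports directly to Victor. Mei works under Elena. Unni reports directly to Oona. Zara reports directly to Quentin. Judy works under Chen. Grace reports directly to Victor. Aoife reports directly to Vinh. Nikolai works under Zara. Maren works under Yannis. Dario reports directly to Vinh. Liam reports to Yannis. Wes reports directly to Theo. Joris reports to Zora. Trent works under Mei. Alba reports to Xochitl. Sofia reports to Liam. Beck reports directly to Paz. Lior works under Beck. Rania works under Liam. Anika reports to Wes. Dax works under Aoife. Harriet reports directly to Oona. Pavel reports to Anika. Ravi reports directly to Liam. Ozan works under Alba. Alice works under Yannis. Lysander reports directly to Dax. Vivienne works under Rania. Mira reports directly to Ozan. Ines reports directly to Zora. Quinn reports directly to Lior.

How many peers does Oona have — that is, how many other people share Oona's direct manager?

2

Oona reports to Victor. Victor's other direct reports are Selin, Grace — 2 peers.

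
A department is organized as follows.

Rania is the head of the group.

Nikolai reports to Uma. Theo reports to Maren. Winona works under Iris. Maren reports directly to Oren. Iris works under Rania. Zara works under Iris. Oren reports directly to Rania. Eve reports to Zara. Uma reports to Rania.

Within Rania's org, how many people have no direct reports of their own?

The people in Rania's organization with no one reporting to them are Theo, Eve, Winona, Nikolai. That is 4.

4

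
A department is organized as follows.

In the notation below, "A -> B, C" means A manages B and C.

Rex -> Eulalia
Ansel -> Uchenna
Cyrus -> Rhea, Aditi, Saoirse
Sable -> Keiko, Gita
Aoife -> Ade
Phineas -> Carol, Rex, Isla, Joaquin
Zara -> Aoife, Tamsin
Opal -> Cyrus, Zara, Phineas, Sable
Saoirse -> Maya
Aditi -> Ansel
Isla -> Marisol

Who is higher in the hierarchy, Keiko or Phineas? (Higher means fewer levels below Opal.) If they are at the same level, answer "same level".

Phineas

Keiko is 2 levels below Opal; Phineas is 1. Phineas is higher.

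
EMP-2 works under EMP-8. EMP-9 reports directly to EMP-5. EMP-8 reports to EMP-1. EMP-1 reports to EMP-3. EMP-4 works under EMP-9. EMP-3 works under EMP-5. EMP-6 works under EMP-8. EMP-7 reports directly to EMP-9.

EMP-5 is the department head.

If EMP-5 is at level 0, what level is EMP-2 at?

4

Chain from EMP-2 up to EMP-5: EMP-2 → EMP-8 → EMP-1 → EMP-3 → EMP-5. That is 4 steps up, so EMP-2 is 4 levels below EMP-5.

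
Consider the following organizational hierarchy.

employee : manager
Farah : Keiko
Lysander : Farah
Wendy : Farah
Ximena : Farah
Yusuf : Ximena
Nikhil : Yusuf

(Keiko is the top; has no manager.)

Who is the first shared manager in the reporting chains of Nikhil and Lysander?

Farah

Nikhil's chain of managers is Yusuf, Ximena, Farah, Keiko. Lysander's chain of managers is Farah, Keiko. The first manager that appears in both chains is Farah.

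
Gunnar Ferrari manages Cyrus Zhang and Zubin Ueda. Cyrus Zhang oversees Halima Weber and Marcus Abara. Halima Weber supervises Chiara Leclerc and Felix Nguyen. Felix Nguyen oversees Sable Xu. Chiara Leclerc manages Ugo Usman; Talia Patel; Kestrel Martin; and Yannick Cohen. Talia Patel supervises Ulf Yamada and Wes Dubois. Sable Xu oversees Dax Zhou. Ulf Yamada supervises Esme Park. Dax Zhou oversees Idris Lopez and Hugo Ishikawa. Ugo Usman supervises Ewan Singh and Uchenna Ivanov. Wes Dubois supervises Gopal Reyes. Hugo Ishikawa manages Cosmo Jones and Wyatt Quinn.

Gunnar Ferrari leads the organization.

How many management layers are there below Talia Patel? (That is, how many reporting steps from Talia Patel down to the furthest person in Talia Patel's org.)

The longest chain under Talia Patel runs Talia Patel → Wes Dubois → Gopal Reyes, which is 2 levels below Talia Patel.

2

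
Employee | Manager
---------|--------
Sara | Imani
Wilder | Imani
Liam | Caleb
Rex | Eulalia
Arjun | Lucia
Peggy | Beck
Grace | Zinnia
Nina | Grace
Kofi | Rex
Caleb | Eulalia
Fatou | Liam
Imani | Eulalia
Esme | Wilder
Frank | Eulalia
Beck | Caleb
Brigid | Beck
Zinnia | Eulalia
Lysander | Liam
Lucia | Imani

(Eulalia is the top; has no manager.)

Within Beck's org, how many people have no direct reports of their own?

The people in Beck's organization with no one reporting to them are Peggy, Brigid. That is 2.

2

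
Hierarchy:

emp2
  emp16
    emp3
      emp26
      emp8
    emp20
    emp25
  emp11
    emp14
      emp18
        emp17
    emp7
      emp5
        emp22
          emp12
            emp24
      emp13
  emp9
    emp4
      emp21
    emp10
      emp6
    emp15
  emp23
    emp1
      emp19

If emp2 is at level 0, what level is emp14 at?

Chain from emp14 up to emp2: emp14 → emp11 → emp2. That is 2 steps up, so emp14 is 2 levels below emp2.

2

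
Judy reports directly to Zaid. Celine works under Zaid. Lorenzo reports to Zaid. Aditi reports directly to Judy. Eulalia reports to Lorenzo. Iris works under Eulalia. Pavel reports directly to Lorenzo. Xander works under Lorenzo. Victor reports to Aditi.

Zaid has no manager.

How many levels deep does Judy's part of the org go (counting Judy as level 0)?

The longest chain under Judy runs Judy → Aditi → Victor, which is 2 levels below Judy.

2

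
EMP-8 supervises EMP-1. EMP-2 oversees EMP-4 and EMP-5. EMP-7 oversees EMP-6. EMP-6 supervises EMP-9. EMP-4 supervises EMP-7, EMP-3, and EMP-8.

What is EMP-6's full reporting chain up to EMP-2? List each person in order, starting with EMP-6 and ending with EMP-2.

EMP-6 reports to EMP-7. EMP-7 reports to EMP-4. EMP-4 reports to EMP-2. EMP-2 is at the top.

EMP-6 -> EMP-7 -> EMP-4 -> EMP-2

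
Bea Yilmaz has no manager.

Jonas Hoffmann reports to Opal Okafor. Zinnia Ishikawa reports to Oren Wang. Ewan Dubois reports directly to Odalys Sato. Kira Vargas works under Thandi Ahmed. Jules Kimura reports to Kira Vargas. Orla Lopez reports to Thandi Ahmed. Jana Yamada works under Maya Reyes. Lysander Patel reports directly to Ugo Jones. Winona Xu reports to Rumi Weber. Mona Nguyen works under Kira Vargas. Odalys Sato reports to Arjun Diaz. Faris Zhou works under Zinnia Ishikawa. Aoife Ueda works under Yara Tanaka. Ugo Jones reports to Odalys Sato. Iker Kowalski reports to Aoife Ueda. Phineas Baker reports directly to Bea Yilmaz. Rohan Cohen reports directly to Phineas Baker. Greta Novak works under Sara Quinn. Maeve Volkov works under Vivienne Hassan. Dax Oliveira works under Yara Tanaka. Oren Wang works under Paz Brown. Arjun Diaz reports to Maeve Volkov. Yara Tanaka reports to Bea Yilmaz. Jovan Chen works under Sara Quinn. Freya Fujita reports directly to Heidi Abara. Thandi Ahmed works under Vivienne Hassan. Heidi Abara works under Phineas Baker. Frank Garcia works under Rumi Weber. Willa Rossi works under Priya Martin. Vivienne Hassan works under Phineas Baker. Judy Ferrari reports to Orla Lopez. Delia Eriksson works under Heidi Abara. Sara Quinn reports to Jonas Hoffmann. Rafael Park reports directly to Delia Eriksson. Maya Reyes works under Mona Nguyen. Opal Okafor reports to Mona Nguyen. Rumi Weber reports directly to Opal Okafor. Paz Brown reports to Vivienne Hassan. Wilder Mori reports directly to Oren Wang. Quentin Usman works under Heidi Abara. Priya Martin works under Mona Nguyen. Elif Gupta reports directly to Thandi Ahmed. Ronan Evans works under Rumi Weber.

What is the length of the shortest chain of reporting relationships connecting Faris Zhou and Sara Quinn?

10

Faris Zhou is 4 levels below Vivienne Hassan, and Sara Quinn is 6 levels below Vivienne Hassan (their lowest common manager). The shortest path runs up from Faris Zhou to Vivienne Hassan and back down to Sara Quinn: 4 + 6 = 10 links.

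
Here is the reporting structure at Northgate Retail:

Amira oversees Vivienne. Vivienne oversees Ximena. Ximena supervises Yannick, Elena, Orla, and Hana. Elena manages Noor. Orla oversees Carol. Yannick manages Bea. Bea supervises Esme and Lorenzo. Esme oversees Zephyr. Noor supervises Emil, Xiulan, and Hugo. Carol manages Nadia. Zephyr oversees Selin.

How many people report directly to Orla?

1

Orla directly manages Carol. That is 1 direct report.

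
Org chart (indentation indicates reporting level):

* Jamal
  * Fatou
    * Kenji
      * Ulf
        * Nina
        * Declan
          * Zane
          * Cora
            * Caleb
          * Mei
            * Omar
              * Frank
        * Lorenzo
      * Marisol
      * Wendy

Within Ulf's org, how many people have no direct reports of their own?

5

The people in Ulf's organization with no one reporting to them are Lorenzo, Frank, Caleb, Zane, Nina. That is 5.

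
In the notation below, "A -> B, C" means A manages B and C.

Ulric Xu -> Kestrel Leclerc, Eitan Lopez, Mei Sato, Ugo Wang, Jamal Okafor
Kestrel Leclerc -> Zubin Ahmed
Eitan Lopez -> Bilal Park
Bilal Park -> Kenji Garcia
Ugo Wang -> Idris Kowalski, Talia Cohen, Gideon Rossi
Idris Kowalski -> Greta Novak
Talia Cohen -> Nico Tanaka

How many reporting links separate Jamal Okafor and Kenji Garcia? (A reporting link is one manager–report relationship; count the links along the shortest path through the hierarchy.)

Jamal Okafor is 1 level below Ulric Xu, and Kenji Garcia is 3 levels below Ulric Xu (their lowest common manager). The shortest path runs up from Jamal Okafor to Ulric Xu and back down to Kenji Garcia: 1 + 3 = 4 links.

4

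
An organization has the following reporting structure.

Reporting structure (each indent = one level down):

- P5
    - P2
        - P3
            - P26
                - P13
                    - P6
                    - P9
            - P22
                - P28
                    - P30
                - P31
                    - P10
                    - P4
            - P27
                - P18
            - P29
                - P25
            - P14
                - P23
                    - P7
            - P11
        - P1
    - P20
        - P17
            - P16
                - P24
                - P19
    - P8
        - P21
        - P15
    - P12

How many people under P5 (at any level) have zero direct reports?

15

The people in P5's organization with no one reporting to them are P12, P15, P21, P19, P24, P1, P11, P7, P25, P18, P4, P10, P30, P9, P6. That is 15.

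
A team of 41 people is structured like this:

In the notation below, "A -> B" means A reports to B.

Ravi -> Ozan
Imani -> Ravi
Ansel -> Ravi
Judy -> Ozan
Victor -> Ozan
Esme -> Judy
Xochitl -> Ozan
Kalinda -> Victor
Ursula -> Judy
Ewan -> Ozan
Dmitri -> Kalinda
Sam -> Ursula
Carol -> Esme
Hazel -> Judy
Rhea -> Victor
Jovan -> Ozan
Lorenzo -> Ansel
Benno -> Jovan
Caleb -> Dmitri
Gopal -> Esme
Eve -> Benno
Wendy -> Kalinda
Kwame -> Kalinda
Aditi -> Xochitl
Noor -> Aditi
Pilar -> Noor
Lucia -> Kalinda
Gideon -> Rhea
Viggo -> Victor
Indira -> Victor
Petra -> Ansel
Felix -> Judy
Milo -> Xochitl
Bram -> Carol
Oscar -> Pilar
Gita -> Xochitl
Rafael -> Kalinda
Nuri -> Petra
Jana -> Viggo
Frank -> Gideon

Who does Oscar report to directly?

Pilar

Oscar reports directly to Pilar.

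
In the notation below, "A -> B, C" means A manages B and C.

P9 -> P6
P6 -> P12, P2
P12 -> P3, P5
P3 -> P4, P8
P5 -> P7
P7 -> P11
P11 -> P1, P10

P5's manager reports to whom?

P6

P5 reports to P12, and P12 reports to P6. So P5's skip-level manager is P6.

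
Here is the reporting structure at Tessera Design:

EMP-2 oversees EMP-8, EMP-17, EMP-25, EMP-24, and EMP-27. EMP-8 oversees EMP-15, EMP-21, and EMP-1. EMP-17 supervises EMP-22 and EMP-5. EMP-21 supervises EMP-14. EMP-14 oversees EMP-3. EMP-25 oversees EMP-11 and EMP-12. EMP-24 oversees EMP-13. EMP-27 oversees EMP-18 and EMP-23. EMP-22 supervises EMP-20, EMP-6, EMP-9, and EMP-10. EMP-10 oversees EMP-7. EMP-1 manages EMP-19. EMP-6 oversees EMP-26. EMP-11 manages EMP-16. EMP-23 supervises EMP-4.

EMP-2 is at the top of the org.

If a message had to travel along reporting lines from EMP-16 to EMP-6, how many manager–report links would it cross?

EMP-16 is 3 levels below EMP-2, and EMP-6 is 3 levels below EMP-2 (their lowest common manager). The shortest path runs up from EMP-16 to EMP-2 and back down to EMP-6: 3 + 3 = 6 links.

6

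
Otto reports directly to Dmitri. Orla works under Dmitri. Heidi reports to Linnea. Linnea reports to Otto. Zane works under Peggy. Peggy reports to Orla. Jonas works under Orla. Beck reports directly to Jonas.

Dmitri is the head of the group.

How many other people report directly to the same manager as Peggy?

1

Peggy reports to Orla. Orla's other direct reports are Jonas — 1 peer.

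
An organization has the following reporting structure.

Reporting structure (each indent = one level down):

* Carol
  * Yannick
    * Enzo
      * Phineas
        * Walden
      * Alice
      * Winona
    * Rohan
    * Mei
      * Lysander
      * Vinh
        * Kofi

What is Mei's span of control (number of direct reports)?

2

Mei directly manages Lysander, Vinh. That is 2 direct reports.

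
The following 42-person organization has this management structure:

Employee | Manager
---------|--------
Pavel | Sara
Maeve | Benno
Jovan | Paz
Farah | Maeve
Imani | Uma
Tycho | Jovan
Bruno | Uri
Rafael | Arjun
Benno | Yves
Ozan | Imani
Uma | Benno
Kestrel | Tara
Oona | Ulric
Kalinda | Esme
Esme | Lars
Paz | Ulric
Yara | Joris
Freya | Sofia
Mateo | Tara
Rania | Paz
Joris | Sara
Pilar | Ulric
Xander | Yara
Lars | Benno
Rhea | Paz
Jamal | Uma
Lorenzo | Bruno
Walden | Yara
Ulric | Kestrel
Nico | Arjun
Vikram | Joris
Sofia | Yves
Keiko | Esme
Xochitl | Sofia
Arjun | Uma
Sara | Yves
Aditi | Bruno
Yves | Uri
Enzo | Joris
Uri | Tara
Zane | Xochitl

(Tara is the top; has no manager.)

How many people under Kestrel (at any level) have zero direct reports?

5

The people in Kestrel's organization with no one reporting to them are Pilar, Rania, Tycho, Rhea, Oona. That is 5.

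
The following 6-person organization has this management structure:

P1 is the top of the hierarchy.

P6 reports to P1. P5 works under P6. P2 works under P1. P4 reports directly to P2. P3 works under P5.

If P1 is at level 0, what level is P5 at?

Chain from P5 up to P1: P5 → P6 → P1. That is 2 steps up, so P5 is 2 levels below P1.

2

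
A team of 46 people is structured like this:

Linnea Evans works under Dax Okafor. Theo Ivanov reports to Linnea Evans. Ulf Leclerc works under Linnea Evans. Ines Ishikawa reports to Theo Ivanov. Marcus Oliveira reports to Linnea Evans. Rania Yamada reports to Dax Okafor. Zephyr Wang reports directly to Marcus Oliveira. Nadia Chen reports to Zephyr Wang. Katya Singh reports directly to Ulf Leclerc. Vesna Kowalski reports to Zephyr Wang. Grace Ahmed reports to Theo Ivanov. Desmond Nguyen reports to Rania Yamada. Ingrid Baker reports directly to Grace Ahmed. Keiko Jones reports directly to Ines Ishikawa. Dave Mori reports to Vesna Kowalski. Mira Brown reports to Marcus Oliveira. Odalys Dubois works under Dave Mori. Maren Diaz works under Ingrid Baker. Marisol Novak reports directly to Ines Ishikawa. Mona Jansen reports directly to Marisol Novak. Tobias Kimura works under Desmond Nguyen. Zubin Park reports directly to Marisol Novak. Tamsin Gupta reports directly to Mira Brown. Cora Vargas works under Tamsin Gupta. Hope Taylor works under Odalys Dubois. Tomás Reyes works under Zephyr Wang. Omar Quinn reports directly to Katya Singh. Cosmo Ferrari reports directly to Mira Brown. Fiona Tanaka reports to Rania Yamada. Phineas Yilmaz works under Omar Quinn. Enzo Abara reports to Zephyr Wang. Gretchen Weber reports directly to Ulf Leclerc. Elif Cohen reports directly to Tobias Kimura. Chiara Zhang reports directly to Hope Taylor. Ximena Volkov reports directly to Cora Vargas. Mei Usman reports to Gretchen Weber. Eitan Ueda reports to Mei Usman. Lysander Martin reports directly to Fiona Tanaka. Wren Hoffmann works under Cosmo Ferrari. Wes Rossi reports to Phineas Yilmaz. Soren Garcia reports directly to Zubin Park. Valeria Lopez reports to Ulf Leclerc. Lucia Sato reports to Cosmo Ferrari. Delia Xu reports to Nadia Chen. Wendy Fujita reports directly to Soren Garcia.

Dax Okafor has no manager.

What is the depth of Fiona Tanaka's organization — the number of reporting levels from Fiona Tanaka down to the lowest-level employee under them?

The longest chain under Fiona Tanaka runs Fiona Tanaka → Lysander Martin, which is 1 level below Fiona Tanaka.

1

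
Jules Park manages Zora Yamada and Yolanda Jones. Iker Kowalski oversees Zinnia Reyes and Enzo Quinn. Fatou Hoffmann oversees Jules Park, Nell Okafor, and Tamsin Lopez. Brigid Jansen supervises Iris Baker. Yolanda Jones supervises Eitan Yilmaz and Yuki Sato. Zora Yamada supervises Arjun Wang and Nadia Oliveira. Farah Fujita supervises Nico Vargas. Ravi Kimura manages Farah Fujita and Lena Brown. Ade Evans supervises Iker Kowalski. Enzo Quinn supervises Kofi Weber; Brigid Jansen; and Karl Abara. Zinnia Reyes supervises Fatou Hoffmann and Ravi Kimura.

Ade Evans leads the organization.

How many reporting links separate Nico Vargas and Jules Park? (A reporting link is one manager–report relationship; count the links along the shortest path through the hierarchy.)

Nico Vargas is 3 levels below Zinnia Reyes, and Jules Park is 2 levels below Zinnia Reyes (their lowest common manager). The shortest path runs up from Nico Vargas to Zinnia Reyes and back down to Jules Park: 3 + 2 = 5 links.

5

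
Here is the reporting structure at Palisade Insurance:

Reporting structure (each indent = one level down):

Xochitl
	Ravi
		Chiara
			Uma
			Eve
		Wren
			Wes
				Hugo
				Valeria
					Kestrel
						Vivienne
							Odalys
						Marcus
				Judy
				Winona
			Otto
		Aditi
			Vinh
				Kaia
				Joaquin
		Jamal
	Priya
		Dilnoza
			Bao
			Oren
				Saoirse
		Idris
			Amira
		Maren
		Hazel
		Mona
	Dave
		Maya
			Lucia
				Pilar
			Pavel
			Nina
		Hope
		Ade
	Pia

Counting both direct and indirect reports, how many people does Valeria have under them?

4

Valeria directly manages Kestrel. Under Kestrel: Marcus, Vivienne, Odalys (3). That's 4 in total.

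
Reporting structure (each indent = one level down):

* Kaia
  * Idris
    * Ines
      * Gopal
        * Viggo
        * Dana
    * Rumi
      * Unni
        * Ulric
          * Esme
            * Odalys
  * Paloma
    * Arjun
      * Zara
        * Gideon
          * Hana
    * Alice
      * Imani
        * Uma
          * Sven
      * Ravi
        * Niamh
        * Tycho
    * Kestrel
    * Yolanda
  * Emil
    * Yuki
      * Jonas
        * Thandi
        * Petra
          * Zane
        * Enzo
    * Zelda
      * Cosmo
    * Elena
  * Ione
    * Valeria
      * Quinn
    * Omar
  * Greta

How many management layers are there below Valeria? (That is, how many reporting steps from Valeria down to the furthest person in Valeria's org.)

The longest chain under Valeria runs Valeria → Quinn, which is 1 level below Valeria.

1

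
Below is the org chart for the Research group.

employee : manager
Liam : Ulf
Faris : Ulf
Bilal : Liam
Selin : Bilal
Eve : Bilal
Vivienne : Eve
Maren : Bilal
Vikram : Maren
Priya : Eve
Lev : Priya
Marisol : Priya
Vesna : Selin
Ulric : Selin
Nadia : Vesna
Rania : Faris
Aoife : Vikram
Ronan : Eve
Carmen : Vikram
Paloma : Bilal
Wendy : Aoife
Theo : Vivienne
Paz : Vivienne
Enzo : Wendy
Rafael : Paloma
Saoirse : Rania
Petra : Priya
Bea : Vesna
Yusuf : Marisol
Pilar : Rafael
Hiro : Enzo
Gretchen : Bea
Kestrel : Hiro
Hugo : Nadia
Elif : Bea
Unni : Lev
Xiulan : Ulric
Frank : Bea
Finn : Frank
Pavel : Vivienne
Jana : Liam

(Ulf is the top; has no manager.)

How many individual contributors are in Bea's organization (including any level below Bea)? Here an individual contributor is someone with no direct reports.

The people in Bea's organization with no one reporting to them are Finn, Elif, Gretchen. That is 3.

3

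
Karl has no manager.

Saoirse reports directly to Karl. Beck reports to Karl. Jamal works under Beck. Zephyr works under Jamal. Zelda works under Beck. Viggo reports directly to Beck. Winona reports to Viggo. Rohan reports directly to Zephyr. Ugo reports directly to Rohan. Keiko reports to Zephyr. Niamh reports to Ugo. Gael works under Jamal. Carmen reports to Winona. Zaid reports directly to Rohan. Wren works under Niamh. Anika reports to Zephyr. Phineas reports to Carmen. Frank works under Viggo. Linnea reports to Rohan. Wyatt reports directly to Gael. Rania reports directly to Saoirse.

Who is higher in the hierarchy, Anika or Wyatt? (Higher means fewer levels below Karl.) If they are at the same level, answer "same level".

same level

Both Anika and Wyatt are 4 levels below Karl.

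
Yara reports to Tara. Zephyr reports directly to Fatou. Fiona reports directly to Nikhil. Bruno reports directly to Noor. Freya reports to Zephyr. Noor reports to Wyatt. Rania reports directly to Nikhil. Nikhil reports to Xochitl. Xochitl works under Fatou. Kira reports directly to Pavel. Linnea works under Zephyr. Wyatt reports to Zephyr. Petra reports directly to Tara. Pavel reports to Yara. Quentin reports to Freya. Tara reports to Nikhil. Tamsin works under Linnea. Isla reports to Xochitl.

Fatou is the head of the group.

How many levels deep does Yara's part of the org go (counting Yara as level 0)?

2

The longest chain under Yara runs Yara → Pavel → Kira, which is 2 levels below Yara.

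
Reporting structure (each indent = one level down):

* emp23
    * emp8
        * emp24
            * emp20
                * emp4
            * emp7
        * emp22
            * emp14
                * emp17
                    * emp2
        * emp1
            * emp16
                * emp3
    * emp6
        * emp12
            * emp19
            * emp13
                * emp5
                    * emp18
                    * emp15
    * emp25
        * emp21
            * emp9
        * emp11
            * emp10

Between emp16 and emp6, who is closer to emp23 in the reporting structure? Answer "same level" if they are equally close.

emp6

emp16 is 3 levels below emp23; emp6 is 1. emp6 is higher.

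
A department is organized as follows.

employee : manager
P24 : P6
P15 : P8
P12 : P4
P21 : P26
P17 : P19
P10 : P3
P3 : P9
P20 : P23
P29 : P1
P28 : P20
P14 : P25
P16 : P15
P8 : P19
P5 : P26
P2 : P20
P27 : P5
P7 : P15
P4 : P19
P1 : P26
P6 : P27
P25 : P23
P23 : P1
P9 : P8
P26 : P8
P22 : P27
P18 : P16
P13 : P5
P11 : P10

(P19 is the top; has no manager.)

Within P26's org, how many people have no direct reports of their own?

8

The people in P26's organization with no one reporting to them are P21, P13, P22, P24, P29, P2, P28, P14. That is 8.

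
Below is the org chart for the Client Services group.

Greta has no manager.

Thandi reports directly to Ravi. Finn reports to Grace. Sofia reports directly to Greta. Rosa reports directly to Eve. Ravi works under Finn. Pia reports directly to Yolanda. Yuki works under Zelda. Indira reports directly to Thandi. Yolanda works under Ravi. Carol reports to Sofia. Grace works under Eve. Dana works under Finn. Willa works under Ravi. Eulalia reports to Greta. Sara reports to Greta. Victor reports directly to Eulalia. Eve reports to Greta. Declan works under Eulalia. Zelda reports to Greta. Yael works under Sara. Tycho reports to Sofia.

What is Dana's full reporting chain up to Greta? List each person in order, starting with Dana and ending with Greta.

Dana reports to Finn. Finn reports to Grace. Grace reports to Eve. Eve reports to Greta. Greta is at the top.

Dana -> Finn -> Grace -> Eve -> Greta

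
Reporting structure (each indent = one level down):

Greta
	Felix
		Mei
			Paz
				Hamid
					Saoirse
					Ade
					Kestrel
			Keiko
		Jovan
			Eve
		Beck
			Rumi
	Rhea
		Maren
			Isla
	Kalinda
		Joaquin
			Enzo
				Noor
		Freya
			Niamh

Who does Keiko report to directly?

Keiko reports directly to Mei.

Mei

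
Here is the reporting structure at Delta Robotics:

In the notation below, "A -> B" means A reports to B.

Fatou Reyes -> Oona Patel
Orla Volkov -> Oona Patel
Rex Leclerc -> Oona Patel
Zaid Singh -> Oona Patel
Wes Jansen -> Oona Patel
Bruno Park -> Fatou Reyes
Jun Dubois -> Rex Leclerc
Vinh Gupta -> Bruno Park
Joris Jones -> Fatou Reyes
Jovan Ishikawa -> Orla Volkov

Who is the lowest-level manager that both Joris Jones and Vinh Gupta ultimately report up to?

Fatou Reyes

Joris Jones's chain of managers is Fatou Reyes, Oona Patel. Vinh Gupta's chain of managers is Bruno Park, Fatou Reyes, Oona Patel. The first manager that appears in both chains is Fatou Reyes.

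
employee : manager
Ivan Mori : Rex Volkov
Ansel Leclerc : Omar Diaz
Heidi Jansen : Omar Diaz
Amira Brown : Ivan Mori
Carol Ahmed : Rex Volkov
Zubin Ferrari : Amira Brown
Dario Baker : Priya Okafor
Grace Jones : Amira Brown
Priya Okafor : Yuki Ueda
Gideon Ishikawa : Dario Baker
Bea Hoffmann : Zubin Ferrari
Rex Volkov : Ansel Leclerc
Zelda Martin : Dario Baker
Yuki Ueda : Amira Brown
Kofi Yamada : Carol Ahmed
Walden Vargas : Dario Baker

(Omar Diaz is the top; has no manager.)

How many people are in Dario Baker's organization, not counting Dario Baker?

Dario Baker directly manages Gideon Ishikawa, Walden Vargas, Zelda Martin. Gideon Ishikawa has no reports. Walden Vargas has no reports. Zelda Martin has no reports. So Dario Baker's organization is 3 direct reports plus everyone under them: 1 + 1 + 1 = 3.

3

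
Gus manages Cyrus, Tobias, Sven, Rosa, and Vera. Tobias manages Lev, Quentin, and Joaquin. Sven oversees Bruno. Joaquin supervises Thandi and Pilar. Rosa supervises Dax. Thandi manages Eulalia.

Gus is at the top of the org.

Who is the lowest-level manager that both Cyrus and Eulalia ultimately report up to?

Cyrus's chain of managers is Gus. Eulalia's chain of managers is Thandi, Joaquin, Tobias, Gus. The first manager that appears in both chains is Gus.

Gus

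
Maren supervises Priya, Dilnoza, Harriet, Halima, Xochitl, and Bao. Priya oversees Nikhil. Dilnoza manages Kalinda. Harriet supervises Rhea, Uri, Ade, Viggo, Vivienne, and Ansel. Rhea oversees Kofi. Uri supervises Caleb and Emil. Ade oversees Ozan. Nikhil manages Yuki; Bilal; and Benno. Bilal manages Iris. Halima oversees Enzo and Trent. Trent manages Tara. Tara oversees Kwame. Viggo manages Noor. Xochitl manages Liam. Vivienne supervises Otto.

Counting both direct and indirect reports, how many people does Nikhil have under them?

4

Nikhil directly manages Bilal, Yuki, Benno. Under Bilal: Iris (1). Yuki has no reports. Benno has no reports. So Nikhil's organization is 3 direct reports plus everyone under them: 2 + 1 + 1 = 4.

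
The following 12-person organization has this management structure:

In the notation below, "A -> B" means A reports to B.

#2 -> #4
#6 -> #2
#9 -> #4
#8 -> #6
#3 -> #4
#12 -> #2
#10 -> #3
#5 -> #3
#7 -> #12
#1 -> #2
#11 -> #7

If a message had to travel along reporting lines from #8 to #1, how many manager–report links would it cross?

#8 is 2 levels below #2, and #1 is 1 level below #2 (their lowest common manager). The shortest path runs up from #8 to #2 and back down to #1: 2 + 1 = 3 links.

3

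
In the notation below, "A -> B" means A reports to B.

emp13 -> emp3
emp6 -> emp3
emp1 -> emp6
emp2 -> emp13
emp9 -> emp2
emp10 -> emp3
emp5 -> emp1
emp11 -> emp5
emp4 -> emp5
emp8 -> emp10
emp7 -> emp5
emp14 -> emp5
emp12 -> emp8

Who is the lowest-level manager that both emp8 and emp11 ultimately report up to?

emp3

emp8's chain of managers is emp10, emp3. emp11's chain of managers is emp5, emp1, emp6, emp3. The first manager that appears in both chains is emp3.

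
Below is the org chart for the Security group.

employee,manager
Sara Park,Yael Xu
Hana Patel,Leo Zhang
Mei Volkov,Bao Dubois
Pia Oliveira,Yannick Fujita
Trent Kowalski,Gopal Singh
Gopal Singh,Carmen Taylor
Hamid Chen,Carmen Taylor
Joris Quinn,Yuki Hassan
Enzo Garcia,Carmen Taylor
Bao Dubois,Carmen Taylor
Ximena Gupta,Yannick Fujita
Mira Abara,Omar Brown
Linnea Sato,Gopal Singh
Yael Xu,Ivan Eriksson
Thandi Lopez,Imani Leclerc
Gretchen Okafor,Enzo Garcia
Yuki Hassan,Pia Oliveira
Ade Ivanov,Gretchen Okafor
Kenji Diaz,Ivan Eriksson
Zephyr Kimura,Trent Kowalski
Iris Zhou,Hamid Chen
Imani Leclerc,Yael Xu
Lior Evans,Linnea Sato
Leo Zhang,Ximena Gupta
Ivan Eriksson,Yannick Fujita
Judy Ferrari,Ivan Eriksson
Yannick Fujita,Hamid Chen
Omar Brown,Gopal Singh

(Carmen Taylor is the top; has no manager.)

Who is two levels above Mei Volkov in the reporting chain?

Mei Volkov reports to Bao Dubois, and Bao Dubois reports to Carmen Taylor. So Mei Volkov's skip-level manager is Carmen Taylor.

Carmen Taylor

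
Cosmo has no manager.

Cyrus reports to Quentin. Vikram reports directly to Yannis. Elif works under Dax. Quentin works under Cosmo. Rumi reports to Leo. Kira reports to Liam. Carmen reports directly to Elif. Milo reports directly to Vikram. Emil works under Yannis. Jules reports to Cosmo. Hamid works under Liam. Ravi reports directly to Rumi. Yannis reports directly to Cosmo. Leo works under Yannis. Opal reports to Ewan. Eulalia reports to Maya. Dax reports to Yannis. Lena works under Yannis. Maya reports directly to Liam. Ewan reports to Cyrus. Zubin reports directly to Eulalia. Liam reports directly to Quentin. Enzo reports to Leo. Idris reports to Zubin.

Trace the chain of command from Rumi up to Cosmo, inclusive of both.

Rumi reports to Leo. Leo reports to Yannis. Yannis reports to Cosmo. Cosmo is at the top.

Rumi -> Leo -> Yannis -> Cosmo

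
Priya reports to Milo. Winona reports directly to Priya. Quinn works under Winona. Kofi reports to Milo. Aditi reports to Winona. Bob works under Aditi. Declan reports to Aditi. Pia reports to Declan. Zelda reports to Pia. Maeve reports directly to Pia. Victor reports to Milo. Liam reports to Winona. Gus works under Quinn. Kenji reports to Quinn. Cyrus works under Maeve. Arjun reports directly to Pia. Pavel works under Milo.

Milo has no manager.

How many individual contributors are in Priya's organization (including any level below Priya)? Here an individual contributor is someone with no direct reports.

The people in Priya's organization with no one reporting to them are Liam, Arjun, Cyrus, Zelda, Bob, Kenji, Gus. That is 7.

7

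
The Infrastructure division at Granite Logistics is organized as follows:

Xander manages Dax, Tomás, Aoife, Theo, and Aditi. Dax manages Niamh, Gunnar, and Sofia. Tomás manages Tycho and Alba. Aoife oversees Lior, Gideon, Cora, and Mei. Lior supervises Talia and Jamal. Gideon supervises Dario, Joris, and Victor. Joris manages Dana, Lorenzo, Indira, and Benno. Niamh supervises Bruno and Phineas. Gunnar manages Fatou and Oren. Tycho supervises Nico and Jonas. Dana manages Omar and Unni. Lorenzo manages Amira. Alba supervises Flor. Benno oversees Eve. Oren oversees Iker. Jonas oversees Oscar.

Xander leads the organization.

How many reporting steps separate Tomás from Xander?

1

Chain from Tomás up to Xander: Tomás → Xander. That is 1 step up, so Tomás is 1 level below Xander.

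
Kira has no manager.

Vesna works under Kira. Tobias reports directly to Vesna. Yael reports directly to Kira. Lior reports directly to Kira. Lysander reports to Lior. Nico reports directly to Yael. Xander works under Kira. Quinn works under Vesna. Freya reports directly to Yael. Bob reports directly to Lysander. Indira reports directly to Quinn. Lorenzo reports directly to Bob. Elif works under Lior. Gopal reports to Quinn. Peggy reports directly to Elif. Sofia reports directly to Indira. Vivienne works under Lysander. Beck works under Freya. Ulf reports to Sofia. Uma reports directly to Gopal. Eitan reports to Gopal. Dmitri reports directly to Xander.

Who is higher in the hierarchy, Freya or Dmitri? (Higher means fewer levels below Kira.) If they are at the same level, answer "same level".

Both Freya and Dmitri are 2 levels below Kira.

same level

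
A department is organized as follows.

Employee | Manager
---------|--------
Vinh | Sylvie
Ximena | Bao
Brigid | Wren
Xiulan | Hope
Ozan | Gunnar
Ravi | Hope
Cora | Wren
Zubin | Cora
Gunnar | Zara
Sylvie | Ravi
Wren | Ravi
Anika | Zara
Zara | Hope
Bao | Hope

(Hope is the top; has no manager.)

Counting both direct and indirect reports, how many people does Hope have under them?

Hope directly manages Ravi, Bao, Zara, Xiulan. Under Ravi: Sylvie, Vinh, Wren, Brigid, Cora, Zubin (6). Under Bao: Ximena (1). Under Zara: Anika, Gunnar, Ozan (3). Xiulan has no reports. So Hope's organization is 4 direct reports plus everyone under them: 7 + 2 + 4 + 1 = 14.

14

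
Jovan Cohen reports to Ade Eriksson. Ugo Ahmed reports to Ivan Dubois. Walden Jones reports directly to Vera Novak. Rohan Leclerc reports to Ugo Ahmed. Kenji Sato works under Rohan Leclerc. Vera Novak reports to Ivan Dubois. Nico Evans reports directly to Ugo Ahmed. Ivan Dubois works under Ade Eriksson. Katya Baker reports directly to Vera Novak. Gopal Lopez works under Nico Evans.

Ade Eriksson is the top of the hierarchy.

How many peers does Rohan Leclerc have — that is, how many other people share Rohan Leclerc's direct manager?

Rohan Leclerc reports to Ugo Ahmed. Ugo Ahmed's other direct reports are Nico Evans — 1 peer.

1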